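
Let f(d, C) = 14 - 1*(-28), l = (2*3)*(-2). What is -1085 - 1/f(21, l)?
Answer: -45571/42 ≈ -1085.0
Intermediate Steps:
l = -12 (l = 6*(-2) = -12)
f(d, C) = 42 (f(d, C) = 14 + 28 = 42)
-1085 - 1/f(21, l) = -1085 - 1/42 = -45571/42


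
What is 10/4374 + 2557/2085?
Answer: 1867528/1519965 ≈ 1.2287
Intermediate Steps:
10/4374 + 2557/2085 = 10*(1/4374) + 2557*(1/2085) = 5/2187 + 2557/2085 = 1867528/1519965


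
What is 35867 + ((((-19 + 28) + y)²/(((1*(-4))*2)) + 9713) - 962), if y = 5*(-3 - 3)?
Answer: 356503/8 ≈ 44563.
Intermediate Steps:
y = -30 (y = 5*(-6) = -30)
35867 + ((((-19 + 28) + y)²/(((1*(-4))*2)) + 9713) - 962) = 35867 + ((((-19 + 28) - 30)²/(((1*(-4))*2)) + 9713) - 962) = 35867 + (((9 - 30)²/((-4*2)) + 9713) - 962) = 35867 + (((-21)²/(-8) + 9713) - 962) = 35867 + ((441*(-⅛) + 9713) - 962) = 35867 + ((-441/8 + 9713) - 962) = 35867 + (77263/8 - 962) = 35867 + 69567/8 = 356503/8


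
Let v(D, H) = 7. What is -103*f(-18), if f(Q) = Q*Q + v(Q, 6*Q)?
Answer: -34093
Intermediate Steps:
f(Q) = 7 + Q² (f(Q) = Q*Q + 7 = Q² + 7 = 7 + Q²)
-103*f(-18) = -103*(7 + (-18)²) = -103*(7 + 324) = -103*331 = -34093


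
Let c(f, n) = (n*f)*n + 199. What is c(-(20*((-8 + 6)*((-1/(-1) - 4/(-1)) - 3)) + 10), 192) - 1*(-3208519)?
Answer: 5789198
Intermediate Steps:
c(f, n) = 199 + f*n**2 (c(f, n) = (f*n)*n + 199 = f*n**2 + 199 = 199 + f*n**2)
c(-(20*((-8 + 6)*((-1/(-1) - 4/(-1)) - 3)) + 10), 192) - 1*(-3208519) = (199 - (20*((-8 + 6)*((-1/(-1) - 4/(-1)) - 3)) + 10)*192**2) - 1*(-3208519) = (199 - (20*(-2*((-1*(-1) - 4*(-1)) - 3)) + 10)*36864) + 3208519 = (199 - (20*(-2*((1 + 4) - 3)) + 10)*36864) + 3208519 = (199 - (20*(-2*(5 - 3)) + 10)*36864) + 3208519 = (199 - (20*(-2*2) + 10)*36864) + 3208519 = (199 - (20*(-4) + 10)*36864) + 3208519 = (199 - (-80 + 10)*36864) + 3208519 = (199 - 1*(-70)*36864) + 3208519 = (199 + 70*36864) + 3208519 = (199 + 2580480) + 3208519 = 2580679 + 3208519 = 5789198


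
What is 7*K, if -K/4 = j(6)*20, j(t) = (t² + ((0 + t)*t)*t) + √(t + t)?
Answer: -141120 - 1120*√3 ≈ -1.4306e+5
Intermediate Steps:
j(t) = t² + t³ + √2*√t (j(t) = (t² + (t*t)*t) + √(2*t) = (t² + t²*t) + √2*√t = (t² + t³) + √2*√t = t² + t³ + √2*√t)
K = -20160 - 160*√3 (K = -4*(6² + 6³ + √2*√6)*20 = -4*(36 + 216 + 2*√3)*20 = -4*(252 + 2*√3)*20 = -4*(5040 + 40*√3) = -20160 - 160*√3 ≈ -20437.)
7*K = 7*(-20160 - 160*√3) = -141120 - 1120*√3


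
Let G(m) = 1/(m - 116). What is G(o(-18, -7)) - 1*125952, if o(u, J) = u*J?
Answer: -1259519/10 ≈ -1.2595e+5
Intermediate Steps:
o(u, J) = J*u
G(m) = 1/(-116 + m)
G(o(-18, -7)) - 1*125952 = 1/(-116 - 7*(-18)) - 1*125952 = 1/(-116 + 126) - 125952 = 1/10 - 125952 = ⅒ - 125952 = -1259519/10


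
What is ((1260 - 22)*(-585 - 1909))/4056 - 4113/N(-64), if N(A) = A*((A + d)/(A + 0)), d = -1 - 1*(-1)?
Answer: -22615285/32448 ≈ -696.97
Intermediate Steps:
d = 0 (d = -1 + 1 = 0)
N(A) = A (N(A) = A*((A + 0)/(A + 0)) = A*(A/A) = A*1 = A)
((1260 - 22)*(-585 - 1909))/4056 - 4113/N(-64) = ((1260 - 22)*(-585 - 1909))/4056 - 4113/(-64) = (1238*(-2494))*(1/4056) - 4113*(-1/64) = -3087572*1/4056 + 4113/64 = -771893/1014 + 4113/64 = -22615285/32448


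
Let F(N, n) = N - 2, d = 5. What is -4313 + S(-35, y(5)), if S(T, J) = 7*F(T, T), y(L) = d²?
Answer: -4572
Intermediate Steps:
F(N, n) = -2 + N
y(L) = 25 (y(L) = 5² = 25)
S(T, J) = -14 + 7*T (S(T, J) = 7*(-2 + T) = -14 + 7*T)
-4313 + S(-35, y(5)) = -4313 + (-14 + 7*(-35)) = -4313 + (-14 - 245) = -4313 - 259 = -4572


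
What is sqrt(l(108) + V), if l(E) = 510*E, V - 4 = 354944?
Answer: 2*sqrt(102507) ≈ 640.33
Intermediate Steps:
V = 354948 (V = 4 + 354944 = 354948)
sqrt(l(108) + V) = sqrt(510*108 + 354948) = sqrt(55080 + 354948) = sqrt(410028) = 2*sqrt(102507)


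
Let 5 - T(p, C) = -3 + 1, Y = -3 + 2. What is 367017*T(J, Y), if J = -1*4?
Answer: 2569119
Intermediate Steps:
J = -4
Y = -1
T(p, C) = 7 (T(p, C) = 5 - (-3 + 1) = 5 - 1*(-2) = 5 + 2 = 7)
367017*T(J, Y) = 367017*7 = 2569119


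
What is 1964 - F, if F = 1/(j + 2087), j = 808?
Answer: 5685779/2895 ≈ 1964.0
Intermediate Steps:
F = 1/2895 (F = 1/(808 + 2087) = 1/2895 ≈ 0.00034542)
1964 - F = 1964 - 1*1/2895 = 1964 - 1/2895 = 5685779/2895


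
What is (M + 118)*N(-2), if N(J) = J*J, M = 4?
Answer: 488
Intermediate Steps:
N(J) = J²
(M + 118)*N(-2) = (4 + 118)*(-2)² = 122*4 = 488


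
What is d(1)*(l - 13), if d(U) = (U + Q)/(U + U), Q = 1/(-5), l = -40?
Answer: -106/5 ≈ -21.200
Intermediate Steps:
Q = -⅕ ≈ -0.20000
d(U) = (-⅕ + U)/(2*U) (d(U) = (U - ⅕)/(U + U) = (-⅕ + U)/((2*U)) = (-⅕ + U)*(1/(2*U)) = (-⅕ + U)/(2*U))
d(1)*(l - 13) = ((⅒)*(-1 + 5*1)/1)*(-40 - 13) = ((⅒)*1*(-1 + 5))*(-53) = ((⅒)*1*4)*(-53) = (⅖)*(-53) = -106/5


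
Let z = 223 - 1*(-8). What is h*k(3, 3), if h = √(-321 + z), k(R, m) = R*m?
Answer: 27*I*√10 ≈ 85.381*I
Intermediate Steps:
z = 231 (z = 223 + 8 = 231)
h = 3*I*√10 (h = √(-321 + 231) = √(-90) = 3*I*√10 ≈ 9.4868*I)
h*k(3, 3) = (3*I*√10)*(3*3) = (3*I*√10)*9 = 27*I*√10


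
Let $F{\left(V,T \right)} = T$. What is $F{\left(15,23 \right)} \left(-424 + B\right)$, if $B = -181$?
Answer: $-13915$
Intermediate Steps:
$F{\left(15,23 \right)} \left(-424 + B\right) = 23 \left(-424 - 181\right) = 23 \left(-605\right) = -13915$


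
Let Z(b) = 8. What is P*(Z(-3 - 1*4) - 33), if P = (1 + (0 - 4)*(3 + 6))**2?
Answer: -30625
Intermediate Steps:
P = 1225 (P = (1 - 4*9)**2 = (1 - 36)**2 = (-35)**2 = 1225)
P*(Z(-3 - 1*4) - 33) = 1225*(8 - 33) = 1225*(-25) = -30625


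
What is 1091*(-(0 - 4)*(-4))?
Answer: -17456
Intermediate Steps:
1091*(-(0 - 4)*(-4)) = 1091*(-1*(-4)*(-4)) = 1091*(4*(-4)) = 1091*(-16) = -17456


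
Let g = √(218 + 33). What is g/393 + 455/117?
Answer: 35/9 + √251/393 ≈ 3.9292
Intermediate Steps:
g = √251 ≈ 15.843
g/393 + 455/117 = √251/393 + 455/117 = √251*(1/393) + 455*(1/117) = √251/393 + 35/9 = 35/9 + √251/393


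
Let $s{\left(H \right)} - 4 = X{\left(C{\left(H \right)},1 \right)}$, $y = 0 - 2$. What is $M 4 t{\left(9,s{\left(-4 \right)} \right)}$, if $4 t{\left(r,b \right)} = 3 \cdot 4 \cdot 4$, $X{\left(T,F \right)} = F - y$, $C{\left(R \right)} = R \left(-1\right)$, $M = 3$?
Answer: $144$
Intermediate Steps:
$y = -2$
$C{\left(R \right)} = - R$
$X{\left(T,F \right)} = 2 + F$ ($X{\left(T,F \right)} = F - -2 = F + 2 = 2 + F$)
$s{\left(H \right)} = 7$ ($s{\left(H \right)} = 4 + \left(2 + 1\right) = 4 + 3 = 7$)
$t{\left(r,b \right)} = 12$ ($t{\left(r,b \right)} = \frac{3 \cdot 4 \cdot 4}{4} = \frac{12 \cdot 4}{4} = \frac{1}{4} \cdot 48 = 12$)
$M 4 t{\left(9,s{\left(-4 \right)} \right)} = 3 \cdot 4 \cdot 12 = 12 \cdot 12 = 144$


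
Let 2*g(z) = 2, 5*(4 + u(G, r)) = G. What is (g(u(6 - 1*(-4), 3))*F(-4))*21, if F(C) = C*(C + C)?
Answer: 672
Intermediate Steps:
u(G, r) = -4 + G/5
g(z) = 1 (g(z) = (½)*2 = 1)
F(C) = 2*C² (F(C) = C*(2*C) = 2*C²)
(g(u(6 - 1*(-4), 3))*F(-4))*21 = (1*(2*(-4)²))*21 = (1*(2*16))*21 = (1*32)*21 = 32*21 = 672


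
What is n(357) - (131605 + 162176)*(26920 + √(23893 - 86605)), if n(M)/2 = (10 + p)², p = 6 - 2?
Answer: -7908584128 - 1762686*I*√1742 ≈ -7.9086e+9 - 7.357e+7*I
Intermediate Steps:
p = 4
n(M) = 392 (n(M) = 2*(10 + 4)² = 2*14² = 2*196 = 392)
n(357) - (131605 + 162176)*(26920 + √(23893 - 86605)) = 392 - (131605 + 162176)*(26920 + √(23893 - 86605)) = 392 - 293781*(26920 + √(-62712)) = 392 - 293781*(26920 + 6*I*√1742) = 392 - (7908584520 + 1762686*I*√1742) = 392 + (-7908584520 - 1762686*I*√1742) = -7908584128 - 1762686*I*√1742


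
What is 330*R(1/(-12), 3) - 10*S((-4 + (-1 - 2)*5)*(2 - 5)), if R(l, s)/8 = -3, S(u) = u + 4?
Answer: -8530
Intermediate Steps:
S(u) = 4 + u
R(l, s) = -24 (R(l, s) = 8*(-3) = -24)
330*R(1/(-12), 3) - 10*S((-4 + (-1 - 2)*5)*(2 - 5)) = 330*(-24) - 10*(4 + (-4 + (-1 - 2)*5)*(2 - 5)) = -7920 - 10*(4 + (-4 - 3*5)*(-3)) = -7920 - 10*(4 + (-4 - 15)*(-3)) = -7920 - 10*(4 - 19*(-3)) = -7920 - 10*(4 + 57) = -7920 - 10*61 = -7920 - 610 = -8530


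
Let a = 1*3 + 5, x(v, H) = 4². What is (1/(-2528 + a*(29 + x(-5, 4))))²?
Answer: 1/4700224 ≈ 2.1276e-7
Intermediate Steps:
x(v, H) = 16
a = 8 (a = 3 + 5 = 8)
(1/(-2528 + a*(29 + x(-5, 4))))² = (1/(-2528 + 8*(29 + 16)))² = (1/(-2528 + 8*45))² = (1/(-2528 + 360))² = (1/(-2168))² = (-1/2168)² = 1/4700224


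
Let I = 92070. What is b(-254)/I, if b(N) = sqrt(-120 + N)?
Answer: I*sqrt(374)/92070 ≈ 0.00021005*I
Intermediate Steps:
b(-254)/I = sqrt(-120 - 254)/92070 = sqrt(-374)*(1/92070) = (I*sqrt(374))*(1/92070) = I*sqrt(374)/92070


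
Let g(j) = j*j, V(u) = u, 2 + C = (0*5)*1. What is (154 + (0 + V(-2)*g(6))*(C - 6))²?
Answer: 532900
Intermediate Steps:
C = -2 (C = -2 + (0*5)*1 = -2 + 0*1 = -2 + 0 = -2)
g(j) = j²
(154 + (0 + V(-2)*g(6))*(C - 6))² = (154 + (0 - 2*6²)*(-2 - 6))² = (154 + (0 - 2*36)*(-8))² = (154 + (0 - 72)*(-8))² = (154 - 72*(-8))² = (154 + 576)² = 730² = 532900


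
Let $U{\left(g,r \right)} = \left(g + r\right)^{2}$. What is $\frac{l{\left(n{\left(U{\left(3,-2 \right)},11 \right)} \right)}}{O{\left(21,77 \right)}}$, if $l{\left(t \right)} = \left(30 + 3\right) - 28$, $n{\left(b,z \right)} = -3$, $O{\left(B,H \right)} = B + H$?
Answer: $\frac{5}{98} \approx 0.05102$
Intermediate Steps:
$l{\left(t \right)} = 5$ ($l{\left(t \right)} = 33 - 28 = 5$)
$\frac{l{\left(n{\left(U{\left(3,-2 \right)},11 \right)} \right)}}{O{\left(21,77 \right)}} = \frac{5}{21 + 77} = \frac{5}{98}$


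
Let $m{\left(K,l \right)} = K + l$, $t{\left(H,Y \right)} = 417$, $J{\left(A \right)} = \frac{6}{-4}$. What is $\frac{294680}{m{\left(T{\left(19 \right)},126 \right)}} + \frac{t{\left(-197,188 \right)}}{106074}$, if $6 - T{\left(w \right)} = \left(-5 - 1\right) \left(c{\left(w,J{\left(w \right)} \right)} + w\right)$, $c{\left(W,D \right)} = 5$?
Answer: $\frac{289425939}{271078} \approx 1067.7$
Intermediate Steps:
$J{\left(A \right)} = - \frac{3}{2}$ ($J{\left(A \right)} = 6 \left(- \frac{1}{4}\right) = - \frac{3}{2}$)
$T{\left(w \right)} = 36 + 6 w$ ($T{\left(w \right)} = 6 - \left(-5 - 1\right) \left(5 + w\right) = 6 - - 6 \left(5 + w\right) = 6 - \left(-30 - 6 w\right) = 6 + \left(30 + 6 w\right) = 36 + 6 w$)
$\frac{294680}{m{\left(T{\left(19 \right)},126 \right)}} + \frac{t{\left(-197,188 \right)}}{106074} = \frac{294680}{\left(36 + 6 \cdot 19\right) + 126} + \frac{417}{106074} = \frac{294680}{\left(36 + 114\right) + 126} + 417 \cdot \frac{1}{106074} = \frac{294680}{150 + 126} + \frac{139}{35358} = \frac{294680}{276} + \frac{139}{35358} = 294680 \cdot \frac{1}{276} + \frac{139}{35358} = \frac{73670}{69} + \frac{139}{35358} = \frac{289425939}{271078}$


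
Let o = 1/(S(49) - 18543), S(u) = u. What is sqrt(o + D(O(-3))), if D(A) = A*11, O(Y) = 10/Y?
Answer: I*sqrt(112869418326)/55482 ≈ 6.0553*I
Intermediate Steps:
o = -1/18494 (o = 1/(49 - 18543) = 1/(-18494) = -1/18494 ≈ -5.4072e-5)
D(A) = 11*A
sqrt(o + D(O(-3))) = sqrt(-1/18494 + 11*(10/(-3))) = sqrt(-1/18494 + 11*(10*(-1/3))) = sqrt(-1/18494 + 11*(-10/3)) = sqrt(-1/18494 - 110/3) = sqrt(-2034343/55482) = I*sqrt(112869418326)/55482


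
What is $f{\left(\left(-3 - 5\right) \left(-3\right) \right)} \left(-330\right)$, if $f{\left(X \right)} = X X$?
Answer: $-190080$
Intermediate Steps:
$f{\left(X \right)} = X^{2}$
$f{\left(\left(-3 - 5\right) \left(-3\right) \right)} \left(-330\right) = \left(\left(-3 - 5\right) \left(-3\right)\right)^{2} \left(-330\right) = \left(\left(-8\right) \left(-3\right)\right)^{2} \left(-330\right) = 24^{2} \left(-330\right) = 576 \left(-330\right) = -190080$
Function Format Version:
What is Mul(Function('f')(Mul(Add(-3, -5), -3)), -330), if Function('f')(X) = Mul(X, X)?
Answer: -190080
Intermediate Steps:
Function('f')(X) = Pow(X, 2)
Mul(Function('f')(Mul(Add(-3, -5), -3)), -330) = Mul(Pow(Mul(Add(-3, -5), -3), 2), -330) = Mul(Pow(Mul(-8, -3), 2), -330) = Mul(Pow(24, 2), -330) = Mul(576, -330) = -190080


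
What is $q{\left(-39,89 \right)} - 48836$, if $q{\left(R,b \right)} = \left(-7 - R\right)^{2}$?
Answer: $-47812$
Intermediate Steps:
$q{\left(-39,89 \right)} - 48836 = \left(7 - 39\right)^{2} - 48836 = \left(-32\right)^{2} - 48836 = 1024 - 48836 = -47812$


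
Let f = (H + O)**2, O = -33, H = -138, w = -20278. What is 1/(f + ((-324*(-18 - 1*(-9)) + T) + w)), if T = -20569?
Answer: -1/8690 ≈ -0.00011507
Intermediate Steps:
f = 29241 (f = (-138 - 33)**2 = (-171)**2 = 29241)
1/(f + ((-324*(-18 - 1*(-9)) + T) + w)) = 1/(29241 + ((-324*(-18 - 1*(-9)) - 20569) - 20278)) = 1/(29241 + ((-324*(-18 + 9) - 20569) - 20278)) = 1/(29241 + ((-324*(-9) - 20569) - 20278)) = 1/(29241 + ((2916 - 20569) - 20278)) = 1/(29241 + (-17653 - 20278)) = 1/(29241 - 37931) = 1/(-8690) = -1/8690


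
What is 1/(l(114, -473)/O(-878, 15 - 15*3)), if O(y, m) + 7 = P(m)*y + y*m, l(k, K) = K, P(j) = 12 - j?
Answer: 10543/473 ≈ 22.290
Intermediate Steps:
O(y, m) = -7 + m*y + y*(12 - m) (O(y, m) = -7 + ((12 - m)*y + y*m) = -7 + (y*(12 - m) + m*y) = -7 + (m*y + y*(12 - m)) = -7 + m*y + y*(12 - m))
1/(l(114, -473)/O(-878, 15 - 15*3)) = 1/(-473/(-7 + 12*(-878))) = 1/(-473/(-7 - 10536)) = 1/(-473/(-10543)) = 1/(-473*(-1/10543)) = 1/(473/10543) = 10543/473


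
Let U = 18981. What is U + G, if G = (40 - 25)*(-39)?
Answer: 18396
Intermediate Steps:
G = -585 (G = 15*(-39) = -585)
U + G = 18981 - 585 = 18396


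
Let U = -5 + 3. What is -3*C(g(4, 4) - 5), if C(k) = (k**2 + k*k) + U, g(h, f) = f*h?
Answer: -720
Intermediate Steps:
U = -2
C(k) = -2 + 2*k**2 (C(k) = (k**2 + k*k) - 2 = (k**2 + k**2) - 2 = 2*k**2 - 2 = -2 + 2*k**2)
-3*C(g(4, 4) - 5) = -3*(-2 + 2*(4*4 - 5)**2) = -3*(-2 + 2*(16 - 5)**2) = -3*(-2 + 2*11**2) = -3*(-2 + 2*121) = -3*(-2 + 242) = -3*240 = -720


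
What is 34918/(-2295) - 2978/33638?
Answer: -34747241/2270565 ≈ -15.303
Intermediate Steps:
34918/(-2295) - 2978/33638 = 34918*(-1/2295) - 2978*1/33638 = -2054/135 - 1489/16819 = -34747241/2270565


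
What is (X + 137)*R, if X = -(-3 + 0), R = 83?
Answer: 11620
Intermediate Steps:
X = 3 (X = -1*(-3) = 3)
(X + 137)*R = (3 + 137)*83 = 140*83 = 11620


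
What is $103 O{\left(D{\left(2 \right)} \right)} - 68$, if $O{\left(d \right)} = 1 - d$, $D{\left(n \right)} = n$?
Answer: $-171$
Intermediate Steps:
$103 O{\left(D{\left(2 \right)} \right)} - 68 = 103 \left(1 - 2\right) - 68 = 103 \left(-1\right) - 68 = -103 - 68 = -171$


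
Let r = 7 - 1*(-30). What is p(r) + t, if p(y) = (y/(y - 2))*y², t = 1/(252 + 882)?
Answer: 8205791/5670 ≈ 1447.2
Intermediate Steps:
t = 1/1134 ≈ 0.00088183
r = 37 (r = 7 + 30 = 37)
p(y) = y³/(-2 + y) (p(y) = (y/(-2 + y))*y² = y³/(-2 + y))
p(r) + t = 37³/(-2 + 37) + 1/1134 = 50653/35 + 1/1134 = 8205791/5670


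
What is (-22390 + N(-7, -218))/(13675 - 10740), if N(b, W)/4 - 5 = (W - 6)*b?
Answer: -16098/2935 ≈ -5.4848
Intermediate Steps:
N(b, W) = 20 + 4*b*(-6 + W) (N(b, W) = 20 + 4*((W - 6)*b) = 20 + 4*((-6 + W)*b) = 20 + 4*(b*(-6 + W)) = 20 + 4*b*(-6 + W))
(-22390 + N(-7, -218))/(13675 - 10740) = (-22390 + (20 - 24*(-7) + 4*(-218)*(-7)))/(13675 - 10740) = (-22390 + (20 + 168 + 6104))/2935 = (-22390 + 6292)*(1/2935) = -16098*1/2935 = -16098/2935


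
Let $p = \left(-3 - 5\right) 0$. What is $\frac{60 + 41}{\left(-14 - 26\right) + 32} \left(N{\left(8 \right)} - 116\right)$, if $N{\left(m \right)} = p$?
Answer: $\frac{2929}{2} \approx 1464.5$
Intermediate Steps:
$p = 0$ ($p = \left(-8\right) 0 = 0$)
$N{\left(m \right)} = 0$
$\frac{60 + 41}{\left(-14 - 26\right) + 32} \left(N{\left(8 \right)} - 116\right) = \frac{60 + 41}{\left(-14 - 26\right) + 32} \left(0 - 116\right) = \frac{101}{\left(-14 - 26\right) + 32} \left(-116\right) = \frac{101}{-40 + 32} \left(-116\right) = \frac{101}{-8} \left(-116\right) = 101 \left(- \frac{1}{8}\right) \left(-116\right) = \left(- \frac{101}{8}\right) \left(-116\right) = \frac{2929}{2}$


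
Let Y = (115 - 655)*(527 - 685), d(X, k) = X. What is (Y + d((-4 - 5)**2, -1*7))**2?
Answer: 7293330801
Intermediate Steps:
Y = 85320 (Y = -540*(-158) = 85320)
(Y + d((-4 - 5)**2, -1*7))**2 = (85320 + (-4 - 5)**2)**2 = (85320 + (-9)**2)**2 = (85320 + 81)**2 = 85401**2 = 7293330801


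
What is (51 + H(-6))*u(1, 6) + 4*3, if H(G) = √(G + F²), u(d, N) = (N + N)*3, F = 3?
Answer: 1848 + 36*√3 ≈ 1910.4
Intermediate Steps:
u(d, N) = 6*N (u(d, N) = (2*N)*3 = 6*N)
H(G) = √(9 + G) (H(G) = √(G + 3²) = √(G + 9) = √(9 + G))
(51 + H(-6))*u(1, 6) + 4*3 = (51 + √(9 - 6))*(6*6) + 4*3 = (51 + √3)*36 + 12 = (1836 + 36*√3) + 12 = 1848 + 36*√3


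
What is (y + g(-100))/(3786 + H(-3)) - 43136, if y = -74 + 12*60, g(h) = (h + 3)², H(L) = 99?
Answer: -33514661/777 ≈ -43133.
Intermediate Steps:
g(h) = (3 + h)²
y = 646 (y = -74 + 720 = 646)
(y + g(-100))/(3786 + H(-3)) - 43136 = (646 + (3 - 100)²)/(3786 + 99) - 43136 = (646 + (-97)²)/3885 - 43136 = (646 + 9409)*(1/3885) - 43136 = 10055*(1/3885) - 43136 = 2011/777 - 43136 = -33514661/777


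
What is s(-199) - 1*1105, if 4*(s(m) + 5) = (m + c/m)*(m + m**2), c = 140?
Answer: -3936579/2 ≈ -1.9683e+6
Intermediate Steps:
s(m) = -5 + (m + m**2)*(m + 140/m)/4 (s(m) = -5 + ((m + 140/m)*(m + m**2))/4 = -5 + ((m + m**2)*(m + 140/m))/4 = -5 + (m + m**2)*(m + 140/m)/4)
s(-199) - 1*1105 = (30 + 35*(-199) + (1/4)*(-199)**2 + (1/4)*(-199)**3) - 1*1105 = (30 - 6965 + (1/4)*39601 + (1/4)*(-7880599)) - 1105 = (30 - 6965 + 39601/4 - 7880599/4) - 1105 = -3934369/2 - 1105 = -3936579/2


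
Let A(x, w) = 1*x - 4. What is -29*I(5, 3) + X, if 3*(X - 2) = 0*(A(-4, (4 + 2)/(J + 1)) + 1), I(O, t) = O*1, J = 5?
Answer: -143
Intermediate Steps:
I(O, t) = O
A(x, w) = -4 + x (A(x, w) = x - 4 = -4 + x)
X = 2 (X = 2 + (0*((-4 - 4) + 1))/3 = 2 + (0*(-8 + 1))/3 = 2 + (0*(-7))/3 = 2 + (1/3)*0 = 2 + 0 = 2)
-29*I(5, 3) + X = -29*5 + 2 = -145 + 2 = -143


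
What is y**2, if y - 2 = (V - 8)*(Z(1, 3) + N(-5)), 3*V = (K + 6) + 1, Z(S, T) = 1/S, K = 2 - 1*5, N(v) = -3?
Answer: 2116/9 ≈ 235.11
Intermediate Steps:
K = -3 (K = 2 - 5 = -3)
V = 4/3 (V = ((-3 + 6) + 1)/3 = (3 + 1)/3 = (1/3)*4 = 4/3 ≈ 1.3333)
y = 46/3 (y = 2 + (4/3 - 8)*(1/1 - 3) = 2 - 20*(1 - 3)/3 = 2 - 20/3*(-2) = 2 + 40/3 = 46/3 ≈ 15.333)
y**2 = (46/3)**2 = 2116/9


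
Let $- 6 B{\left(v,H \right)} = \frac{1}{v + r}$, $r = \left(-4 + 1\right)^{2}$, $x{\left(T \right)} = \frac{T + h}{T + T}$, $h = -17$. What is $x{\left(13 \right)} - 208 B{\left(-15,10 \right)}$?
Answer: $- \frac{694}{117} \approx -5.9316$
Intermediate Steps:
$x{\left(T \right)} = \frac{-17 + T}{2 T}$ ($x{\left(T \right)} = \frac{T - 17}{T + T} = \frac{-17 + T}{2 T}$)
$r = 9$ ($r = \left(-3\right)^{2} = 9$)
$B{\left(v,H \right)} = - \frac{1}{6 \left(9 + v\right)}$ ($B{\left(v,H \right)} = - \frac{1}{6 \left(v + 9\right)} = - \frac{1}{6 \left(9 + v\right)}$)
$x{\left(13 \right)} - 208 B{\left(-15,10 \right)} = \frac{-17 + 13}{2 \cdot 13} - 208 \left(- \frac{1}{54 + 6 \left(-15\right)}\right) = \frac{1}{2} \cdot \frac{1}{13} \left(-4\right) - 208 \left(- \frac{1}{54 - 90}\right) = - \frac{2}{13} - 208 \left(- \frac{1}{-36}\right) = - \frac{2}{13} - 208 \left(\left(-1\right) \left(- \frac{1}{36}\right)\right) = - \frac{2}{13} - \frac{52}{9} = - \frac{694}{117}$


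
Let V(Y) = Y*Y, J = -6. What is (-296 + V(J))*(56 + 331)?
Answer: -100620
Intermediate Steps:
V(Y) = Y²
(-296 + V(J))*(56 + 331) = (-296 + (-6)²)*(56 + 331) = (-296 + 36)*387 = -260*387 = -100620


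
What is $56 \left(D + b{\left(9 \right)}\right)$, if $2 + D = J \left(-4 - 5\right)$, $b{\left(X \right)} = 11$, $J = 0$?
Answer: $504$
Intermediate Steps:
$D = -2$ ($D = -2 + 0 \left(-4 - 5\right) = -2 + 0 \left(-9\right) = -2 + 0 = -2$)
$56 \left(D + b{\left(9 \right)}\right) = 56 \left(-2 + 11\right) = 56 \cdot 9 = 504$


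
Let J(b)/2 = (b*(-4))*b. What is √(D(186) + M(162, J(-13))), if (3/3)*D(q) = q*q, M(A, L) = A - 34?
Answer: 2*√8681 ≈ 186.34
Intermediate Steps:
J(b) = -8*b² (J(b) = 2*((b*(-4))*b) = 2*((-4*b)*b) = 2*(-4*b²) = -8*b²)
M(A, L) = -34 + A
D(q) = q² (D(q) = q*q = q²)
√(D(186) + M(162, J(-13))) = √(186² + (-34 + 162)) = √(34596 + 128) = √34724 = 2*√8681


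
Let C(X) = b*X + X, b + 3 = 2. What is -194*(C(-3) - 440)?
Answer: 85360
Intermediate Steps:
b = -1 (b = -3 + 2 = -1)
C(X) = 0 (C(X) = -X + X = 0)
-194*(C(-3) - 440) = -194*(0 - 440) = -194*(-440) = 85360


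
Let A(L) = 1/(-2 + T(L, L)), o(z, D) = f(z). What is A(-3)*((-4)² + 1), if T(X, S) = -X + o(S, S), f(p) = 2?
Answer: 17/3 ≈ 5.6667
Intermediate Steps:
o(z, D) = 2
T(X, S) = 2 - X (T(X, S) = -X + 2 = 2 - X)
A(L) = -1/L (A(L) = 1/(-2 + (2 - L)) = 1/(-L) = -1/L)
A(-3)*((-4)² + 1) = (-1/(-3))*((-4)² + 1) = (-1*(-⅓))*(16 + 1) = (⅓)*17 = 17/3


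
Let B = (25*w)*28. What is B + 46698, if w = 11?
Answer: 54398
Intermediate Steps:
B = 7700 (B = (25*11)*28 = 275*28 = 7700)
B + 46698 = 7700 + 46698 = 54398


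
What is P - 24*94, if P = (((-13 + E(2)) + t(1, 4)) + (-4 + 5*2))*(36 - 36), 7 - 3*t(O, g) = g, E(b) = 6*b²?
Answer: -2256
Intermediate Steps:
t(O, g) = 7/3 - g/3
P = 0 (P = (((-13 + 6*2²) + (7/3 - ⅓*4)) + (-4 + 5*2))*(36 - 36) = (((-13 + 6*4) + (7/3 - 4/3)) + (-4 + 10))*0 = (((-13 + 24) + 1) + 6)*0 = ((11 + 1) + 6)*0 = (12 + 6)*0 = 18*0 = 0)
P - 24*94 = 0 - 24*94 = 0 - 2256 = -2256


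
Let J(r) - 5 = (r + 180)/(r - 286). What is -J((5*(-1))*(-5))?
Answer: -1100/261 ≈ -4.2146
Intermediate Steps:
J(r) = 5 + (180 + r)/(-286 + r) (J(r) = 5 + (r + 180)/(r - 286) = 5 + (180 + r)/(-286 + r))
-J((5*(-1))*(-5)) = -2*(-625 + 3*((5*(-1))*(-5)))/(-286 + (5*(-1))*(-5)) = -2*(-625 + 3*(-5*(-5)))/(-286 - 5*(-5)) = -2*(-625 + 3*25)/(-286 + 25) = -2*(-625 + 75)/(-261) = -2*(-1)*(-550)/261 = -1*1100/261 = -1100/261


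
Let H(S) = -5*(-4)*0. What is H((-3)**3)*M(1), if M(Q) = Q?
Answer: 0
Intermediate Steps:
H(S) = 0 (H(S) = 20*0 = 0)
H((-3)**3)*M(1) = 0*1 = 0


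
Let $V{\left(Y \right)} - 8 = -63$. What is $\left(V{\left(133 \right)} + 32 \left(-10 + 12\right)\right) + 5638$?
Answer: $5647$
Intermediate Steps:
$V{\left(Y \right)} = -55$ ($V{\left(Y \right)} = 8 - 63 = -55$)
$\left(V{\left(133 \right)} + 32 \left(-10 + 12\right)\right) + 5638 = \left(-55 + 32 \left(-10 + 12\right)\right) + 5638 = \left(-55 + 32 \cdot 2\right) + 5638 = \left(-55 + 64\right) + 5638 = 9 + 5638 = 5647$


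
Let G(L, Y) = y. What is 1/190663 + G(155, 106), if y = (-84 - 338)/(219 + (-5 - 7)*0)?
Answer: -80459567/41755197 ≈ -1.9269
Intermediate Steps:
y = -422/219 (y = -422/(219 - 12*0) = -422/(219 + 0) = -422/219 ≈ -1.9269)
G(L, Y) = -422/219
1/190663 + G(155, 106) = 1/190663 - 422/219 = -80459567/41755197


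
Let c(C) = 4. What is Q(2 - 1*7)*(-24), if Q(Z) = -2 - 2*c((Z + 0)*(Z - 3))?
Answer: 240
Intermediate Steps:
Q(Z) = -10 (Q(Z) = -2 - 2*4 = -2 - 8 = -10)
Q(2 - 1*7)*(-24) = -10*(-24) = 240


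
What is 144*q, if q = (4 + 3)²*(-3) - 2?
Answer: -21456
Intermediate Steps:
q = -149 (q = 7²*(-3) - 2 = 49*(-3) - 2 = -147 - 2 = -149)
144*q = 144*(-149) = -21456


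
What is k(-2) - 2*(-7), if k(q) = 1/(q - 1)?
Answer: 41/3 ≈ 13.667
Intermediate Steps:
k(q) = 1/(-1 + q)
k(-2) - 2*(-7) = 1/(-1 - 2) - 2*(-7) = 1/(-3) + 14 = -⅓ + 14 = 41/3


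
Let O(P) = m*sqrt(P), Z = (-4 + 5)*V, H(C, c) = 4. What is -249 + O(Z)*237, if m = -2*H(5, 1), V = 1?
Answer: -2145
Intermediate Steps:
Z = 1 (Z = (-4 + 5)*1 = 1*1 = 1)
m = -8 (m = -2*4 = -8)
O(P) = -8*sqrt(P)
-249 + O(Z)*237 = -249 - 8*sqrt(1)*237 = -249 - 8*1*237 = -249 - 8*237 = -249 - 1896 = -2145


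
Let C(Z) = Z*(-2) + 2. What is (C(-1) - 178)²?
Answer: 30276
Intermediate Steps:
C(Z) = 2 - 2*Z (C(Z) = -2*Z + 2 = 2 - 2*Z)
(C(-1) - 178)² = ((2 - 2*(-1)) - 178)² = ((2 + 2) - 178)² = (4 - 178)² = (-174)² = 30276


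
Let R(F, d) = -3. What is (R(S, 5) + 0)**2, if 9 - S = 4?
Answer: 9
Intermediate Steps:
S = 5 (S = 9 - 1*4 = 9 - 4 = 5)
(R(S, 5) + 0)**2 = (-3 + 0)**2 = (-3)**2 = 9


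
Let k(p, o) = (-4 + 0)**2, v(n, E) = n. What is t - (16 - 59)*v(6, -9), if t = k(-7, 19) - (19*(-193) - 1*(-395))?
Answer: 3546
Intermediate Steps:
k(p, o) = 16 (k(p, o) = (-4)**2 = 16)
t = 3288 (t = 16 - (19*(-193) - 1*(-395)) = 16 - (-3667 + 395) = 16 - 1*(-3272) = 16 + 3272 = 3288)
t - (16 - 59)*v(6, -9) = 3288 - (16 - 59)*6 = 3288 - (-43)*6 = 3288 - 1*(-258) = 3288 + 258 = 3546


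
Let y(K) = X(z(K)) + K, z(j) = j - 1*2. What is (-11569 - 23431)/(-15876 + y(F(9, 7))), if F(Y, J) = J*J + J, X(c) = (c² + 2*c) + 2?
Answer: 17500/6397 ≈ 2.7357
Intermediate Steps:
z(j) = -2 + j (z(j) = j - 2 = -2 + j)
X(c) = 2 + c² + 2*c
F(Y, J) = J + J² (F(Y, J) = J² + J = J + J²)
y(K) = -2 + (-2 + K)² + 3*K (y(K) = (2 + (-2 + K)² + 2*(-2 + K)) + K = (2 + (-2 + K)² + (-4 + 2*K)) + K = (-2 + (-2 + K)² + 2*K) + K = -2 + (-2 + K)² + 3*K)
(-11569 - 23431)/(-15876 + y(F(9, 7))) = (-11569 - 23431)/(-15876 + (2 + (7*(1 + 7))² - 7*(1 + 7))) = -35000/(-15876 + (2 + (7*8)² - 7*8)) = -35000/(-15876 + (2 + 56² - 1*56)) = -35000/(-15876 + (2 + 3136 - 56)) = -35000/(-15876 + 3082) = -35000/(-12794) = -35000*(-1/12794) = 17500/6397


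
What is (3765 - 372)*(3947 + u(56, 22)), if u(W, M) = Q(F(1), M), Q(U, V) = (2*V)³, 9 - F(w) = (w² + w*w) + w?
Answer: 302421483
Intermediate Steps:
F(w) = 9 - w - 2*w² (F(w) = 9 - ((w² + w*w) + w) = 9 - ((w² + w²) + w) = 9 - (2*w² + w) = 9 - (w + 2*w²) = 9 + (-w - 2*w²) = 9 - w - 2*w²)
Q(U, V) = 8*V³
u(W, M) = 8*M³
(3765 - 372)*(3947 + u(56, 22)) = (3765 - 372)*(3947 + 8*22³) = 3393*(3947 + 8*10648) = 3393*(3947 + 85184) = 3393*89131 = 302421483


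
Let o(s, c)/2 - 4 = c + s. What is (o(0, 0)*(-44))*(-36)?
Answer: 12672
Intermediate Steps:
o(s, c) = 8 + 2*c + 2*s (o(s, c) = 8 + 2*(c + s) = 8 + (2*c + 2*s) = 8 + 2*c + 2*s)
(o(0, 0)*(-44))*(-36) = ((8 + 2*0 + 2*0)*(-44))*(-36) = ((8 + 0 + 0)*(-44))*(-36) = (8*(-44))*(-36) = -352*(-36) = 12672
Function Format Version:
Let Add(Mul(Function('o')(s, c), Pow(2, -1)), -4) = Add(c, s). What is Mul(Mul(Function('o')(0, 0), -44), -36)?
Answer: 12672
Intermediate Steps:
Function('o')(s, c) = Add(8, Mul(2, c), Mul(2, s)) (Function('o')(s, c) = Add(8, Mul(2, Add(c, s))) = Add(8, Add(Mul(2, c), Mul(2, s))) = Add(8, Mul(2, c), Mul(2, s)))
Mul(Mul(Function('o')(0, 0), -44), -36) = Mul(Mul(Add(8, Mul(2, 0), Mul(2, 0)), -44), -36) = Mul(Mul(Add(8, 0, 0), -44), -36) = Mul(Mul(8, -44), -36) = Mul(-352, -36) = 12672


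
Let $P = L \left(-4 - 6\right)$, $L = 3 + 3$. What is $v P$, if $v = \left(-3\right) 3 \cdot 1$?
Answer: $540$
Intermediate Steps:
$L = 6$
$P = -60$ ($P = 6 \left(-4 - 6\right) = 6 \left(-10\right) = -60$)
$v = -9$ ($v = \left(-9\right) 1 = -9$)
$v P = \left(-9\right) \left(-60\right) = 540$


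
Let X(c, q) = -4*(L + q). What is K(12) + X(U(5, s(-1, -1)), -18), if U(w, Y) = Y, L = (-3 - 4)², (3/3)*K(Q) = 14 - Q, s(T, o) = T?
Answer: -122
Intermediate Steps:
K(Q) = 14 - Q
L = 49 (L = (-7)² = 49)
X(c, q) = -196 - 4*q (X(c, q) = -4*(49 + q) = -196 - 4*q)
K(12) + X(U(5, s(-1, -1)), -18) = (14 - 1*12) + (-196 - 4*(-18)) = (14 - 12) + (-196 + 72) = 2 - 124 = -122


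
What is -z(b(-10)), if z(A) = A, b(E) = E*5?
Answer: 50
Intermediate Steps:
b(E) = 5*E
-z(b(-10)) = -5*(-10) = -1*(-50) = 50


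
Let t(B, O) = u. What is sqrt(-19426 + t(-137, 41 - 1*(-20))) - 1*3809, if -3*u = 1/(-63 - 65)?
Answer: -3809 + I*sqrt(44757498)/48 ≈ -3809.0 + 139.38*I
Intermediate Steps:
u = 1/384 (u = -1/(3*(-63 - 65)) = -1/3/(-128) = -1/3*(-1/128) = 1/384 ≈ 0.0026042)
t(B, O) = 1/384
sqrt(-19426 + t(-137, 41 - 1*(-20))) - 1*3809 = sqrt(-19426 + 1/384) - 1*3809 = sqrt(-7459583/384) - 3809 = I*sqrt(44757498)/48 - 3809 = -3809 + I*sqrt(44757498)/48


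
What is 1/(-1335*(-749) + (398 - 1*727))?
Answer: 1/999586 ≈ 1.0004e-6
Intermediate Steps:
1/(-1335*(-749) + (398 - 1*727)) = 1/(999915 + (398 - 727)) = 1/(999915 - 329) = 1/999586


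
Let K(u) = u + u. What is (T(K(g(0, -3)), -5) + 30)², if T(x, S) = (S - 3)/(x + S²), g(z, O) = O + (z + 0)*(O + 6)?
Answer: 315844/361 ≈ 874.91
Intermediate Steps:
g(z, O) = O + z*(6 + O)
K(u) = 2*u
T(x, S) = (-3 + S)/(x + S²)
(T(K(g(0, -3)), -5) + 30)² = ((-3 - 5)/(2*(-3 + 6*0 - 3*0) + (-5)²) + 30)² = (-8/(2*(-3 + 0 + 0) + 25) + 30)² = (-8/(2*(-3) + 25) + 30)² = (-8/(-6 + 25) + 30)² = (-8/19 + 30)² = (562/19)² = 315844/361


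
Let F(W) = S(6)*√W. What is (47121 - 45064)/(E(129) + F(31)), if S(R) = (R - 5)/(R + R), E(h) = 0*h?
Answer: 24684*√31/31 ≈ 4433.4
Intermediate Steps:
E(h) = 0
S(R) = (-5 + R)/(2*R) (S(R) = (-5 + R)/((2*R)) = (-5 + R)*(1/(2*R)) = (-5 + R)/(2*R))
F(W) = √W/12 (F(W) = ((½)*(-5 + 6)/6)*√W = ((½)*(⅙)*1)*√W = √W/12)
(47121 - 45064)/(E(129) + F(31)) = (47121 - 45064)/(0 + √31/12) = 2057/((√31/12)) = 2057*(12*√31/31) = 24684*√31/31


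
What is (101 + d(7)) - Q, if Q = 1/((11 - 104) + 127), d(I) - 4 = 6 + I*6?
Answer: 5201/34 ≈ 152.97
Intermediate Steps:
d(I) = 10 + 6*I (d(I) = 4 + (6 + I*6) = 4 + (6 + 6*I) = 10 + 6*I)
Q = 1/34 (Q = 1/(-93 + 127) = 1/34 ≈ 0.029412)
(101 + d(7)) - Q = (101 + (10 + 6*7)) - 1*1/34 = (101 + (10 + 42)) - 1/34 = (101 + 52) - 1/34 = 153 - 1/34 = 5201/34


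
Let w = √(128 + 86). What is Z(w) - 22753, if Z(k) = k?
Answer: -22753 + √214 ≈ -22738.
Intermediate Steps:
w = √214 ≈ 14.629
Z(w) - 22753 = √214 - 22753 = -22753 + √214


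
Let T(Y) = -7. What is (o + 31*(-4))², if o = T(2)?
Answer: 17161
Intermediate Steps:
o = -7
(o + 31*(-4))² = (-7 + 31*(-4))² = (-7 - 124)² = (-131)² = 17161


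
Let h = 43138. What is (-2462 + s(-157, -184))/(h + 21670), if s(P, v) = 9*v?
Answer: -2059/32404 ≈ -0.063542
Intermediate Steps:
(-2462 + s(-157, -184))/(h + 21670) = (-2462 + 9*(-184))/(43138 + 21670) = (-2462 - 1656)/64808 = -4118*1/64808 = -2059/32404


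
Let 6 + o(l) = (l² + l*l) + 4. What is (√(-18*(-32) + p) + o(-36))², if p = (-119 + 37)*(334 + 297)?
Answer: (2590 + I*√51166)² ≈ 6.6569e+6 + 1.1717e+6*I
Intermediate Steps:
o(l) = -2 + 2*l² (o(l) = -6 + ((l² + l*l) + 4) = -6 + ((l² + l²) + 4) = -6 + (2*l² + 4) = -6 + (4 + 2*l²) = -2 + 2*l²)
p = -51742 (p = -82*631 = -51742)
(√(-18*(-32) + p) + o(-36))² = (√(-18*(-32) - 51742) + (-2 + 2*(-36)²))² = (√(576 - 51742) + (-2 + 2*1296))² = (√(-51166) + (-2 + 2592))² = (I*√51166 + 2590)² = (2590 + I*√51166)²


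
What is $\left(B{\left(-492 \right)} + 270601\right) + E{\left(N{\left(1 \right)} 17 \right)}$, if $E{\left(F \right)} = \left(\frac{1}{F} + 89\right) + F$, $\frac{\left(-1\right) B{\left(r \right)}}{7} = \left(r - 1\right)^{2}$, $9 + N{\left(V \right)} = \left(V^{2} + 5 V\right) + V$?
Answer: $- \frac{48643359}{34} \approx -1.4307 \cdot 10^{6}$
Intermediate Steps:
$N{\left(V \right)} = -9 + V^{2} + 6 V$ ($N{\left(V \right)} = -9 + \left(\left(V^{2} + 5 V\right) + V\right) = -9 + \left(V^{2} + 6 V\right) = -9 + V^{2} + 6 V$)
$B{\left(r \right)} = - 7 \left(-1 + r\right)^{2}$ ($B{\left(r \right)} = - 7 \left(r - 1\right)^{2} = - 7 \left(-1 + r\right)^{2}$)
$E{\left(F \right)} = 89 + F + \frac{1}{F}$ ($E{\left(F \right)} = \left(89 + \frac{1}{F}\right) + F = 89 + F + \frac{1}{F}$)
$\left(B{\left(-492 \right)} + 270601\right) + E{\left(N{\left(1 \right)} 17 \right)} = \left(- 7 \left(-1 - 492\right)^{2} + 270601\right) + \left(89 + \left(-9 + 1^{2} + 6 \cdot 1\right) 17 + \frac{1}{\left(-9 + 1^{2} + 6 \cdot 1\right) 17}\right) = \left(- 7 \left(-493\right)^{2} + 270601\right) + \left(89 + \left(-9 + 1 + 6\right) 17 + \frac{1}{\left(-9 + 1 + 6\right) 17}\right) = \left(\left(-7\right) 243049 + 270601\right) + \left(89 - 34 + \frac{1}{\left(-2\right) 17}\right) = \left(-1701343 + 270601\right) + \left(89 - 34 + \frac{1}{-34}\right) = -1430742 - - \frac{1869}{34} = -1430742 + \frac{1869}{34} = - \frac{48643359}{34}$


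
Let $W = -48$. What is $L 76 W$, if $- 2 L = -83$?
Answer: $-151392$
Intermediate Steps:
$L = \frac{83}{2}$ ($L = \left(- \frac{1}{2}\right) \left(-83\right) = \frac{83}{2} \approx 41.5$)
$L 76 W = \frac{83}{2} \cdot 76 \left(-48\right) = 3154 \left(-48\right) = -151392$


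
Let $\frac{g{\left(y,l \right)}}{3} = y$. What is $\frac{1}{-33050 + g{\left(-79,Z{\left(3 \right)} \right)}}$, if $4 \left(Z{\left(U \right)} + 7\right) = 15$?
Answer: $- \frac{1}{33287} \approx -3.0042 \cdot 10^{-5}$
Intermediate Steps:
$Z{\left(U \right)} = - \frac{13}{4}$ ($Z{\left(U \right)} = -7 + \frac{1}{4} \cdot 15 = -7 + \frac{15}{4} = - \frac{13}{4}$)
$g{\left(y,l \right)} = 3 y$
$\frac{1}{-33050 + g{\left(-79,Z{\left(3 \right)} \right)}} = \frac{1}{-33050 + 3 \left(-79\right)} = \frac{1}{-33050 - 237} = \frac{1}{-33287} = - \frac{1}{33287}$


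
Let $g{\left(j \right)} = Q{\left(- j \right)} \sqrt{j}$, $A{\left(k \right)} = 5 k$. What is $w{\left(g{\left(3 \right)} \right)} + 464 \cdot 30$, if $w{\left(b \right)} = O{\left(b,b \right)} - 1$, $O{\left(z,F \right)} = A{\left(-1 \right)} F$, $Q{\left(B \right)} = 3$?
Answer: $13919 - 15 \sqrt{3} \approx 13893.0$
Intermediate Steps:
$O{\left(z,F \right)} = - 5 F$ ($O{\left(z,F \right)} = 5 \left(-1\right) F = - 5 F$)
$g{\left(j \right)} = 3 \sqrt{j}$
$w{\left(b \right)} = -1 - 5 b$ ($w{\left(b \right)} = - 5 b - 1 = -1 - 5 b$)
$w{\left(g{\left(3 \right)} \right)} + 464 \cdot 30 = \left(-1 - 5 \cdot 3 \sqrt{3}\right) + 464 \cdot 30 = \left(-1 - 15 \sqrt{3}\right) + 13920 = 13919 - 15 \sqrt{3}$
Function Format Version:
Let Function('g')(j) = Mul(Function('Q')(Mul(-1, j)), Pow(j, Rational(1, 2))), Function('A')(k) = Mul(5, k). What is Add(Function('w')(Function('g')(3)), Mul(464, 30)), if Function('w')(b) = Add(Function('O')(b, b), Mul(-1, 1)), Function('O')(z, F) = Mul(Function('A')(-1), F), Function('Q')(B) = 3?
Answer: Add(13919, Mul(-15, Pow(3, Rational(1, 2)))) ≈ 13893.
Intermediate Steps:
Function('O')(z, F) = Mul(-5, F) (Function('O')(z, F) = Mul(Mul(5, -1), F) = Mul(-5, F))
Function('g')(j) = Mul(3, Pow(j, Rational(1, 2)))
Function('w')(b) = Add(-1, Mul(-5, b)) (Function('w')(b) = Add(Mul(-5, b), Mul(-1, 1)) = Add(Mul(-5, b), -1) = Add(-1, Mul(-5, b)))
Add(Function('w')(Function('g')(3)), Mul(464, 30)) = Add(Add(-1, Mul(-5, Mul(3, Pow(3, Rational(1, 2))))), Mul(464, 30)) = Add(Add(-1, Mul(-15, Pow(3, Rational(1, 2)))), 13920) = Add(13919, Mul(-15, Pow(3, Rational(1, 2))))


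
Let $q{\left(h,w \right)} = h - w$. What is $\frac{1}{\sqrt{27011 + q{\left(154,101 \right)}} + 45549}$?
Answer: $\frac{45549}{2074684337} - \frac{2 \sqrt{6766}}{2074684337} \approx 2.1875 \cdot 10^{-5}$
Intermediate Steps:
$\frac{1}{\sqrt{27011 + q{\left(154,101 \right)}} + 45549} = \frac{1}{\sqrt{27011 + \left(154 - 101\right)} + 45549} = \frac{1}{\sqrt{27011 + 53} + 45549} = \frac{1}{\sqrt{27064} + 45549} = \frac{1}{2 \sqrt{6766} + 45549} = \frac{1}{45549 + 2 \sqrt{6766}}$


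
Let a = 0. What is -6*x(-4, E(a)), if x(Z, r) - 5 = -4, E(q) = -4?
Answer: -6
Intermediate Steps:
x(Z, r) = 1 (x(Z, r) = 5 - 4 = 1)
-6*x(-4, E(a)) = -6*1 = -6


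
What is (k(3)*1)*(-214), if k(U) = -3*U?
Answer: 1926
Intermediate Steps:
(k(3)*1)*(-214) = (-3*3*1)*(-214) = -9*1*(-214) = -9*(-214) = 1926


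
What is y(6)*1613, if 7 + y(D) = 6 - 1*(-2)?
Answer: 1613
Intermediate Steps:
y(D) = 1 (y(D) = -7 + (6 - 1*(-2)) = -7 + (6 + 2) = -7 + 8 = 1)
y(6)*1613 = 1*1613 = 1613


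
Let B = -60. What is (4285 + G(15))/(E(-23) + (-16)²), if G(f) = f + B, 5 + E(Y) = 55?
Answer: 2120/153 ≈ 13.856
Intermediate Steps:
E(Y) = 50 (E(Y) = -5 + 55 = 50)
G(f) = -60 + f (G(f) = f - 60 = -60 + f)
(4285 + G(15))/(E(-23) + (-16)²) = (4285 + (-60 + 15))/(50 + (-16)²) = (4285 - 45)/(50 + 256) = 4240/306 = 4240*(1/306) = 2120/153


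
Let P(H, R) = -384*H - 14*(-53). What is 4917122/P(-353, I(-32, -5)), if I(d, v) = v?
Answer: 2458561/68147 ≈ 36.077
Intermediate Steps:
P(H, R) = 742 - 384*H (P(H, R) = -384*H + 742 = 742 - 384*H)
4917122/P(-353, I(-32, -5)) = 4917122/(742 - 384*(-353)) = 4917122/(742 + 135552) = 4917122/136294 = 4917122*(1/136294) = 2458561/68147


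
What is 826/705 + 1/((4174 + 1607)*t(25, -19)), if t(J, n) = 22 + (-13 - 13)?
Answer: 45153/38540 ≈ 1.1716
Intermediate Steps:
t(J, n) = -4 (t(J, n) = 22 - 26 = -4)
826/705 + 1/((4174 + 1607)*t(25, -19)) = 826/705 + 1/((4174 + 1607)*(-4)) = 826*(1/705) - ¼/5781 = 826/705 + (1/5781)*(-¼) = 826/705 - 1/23124 = 45153/38540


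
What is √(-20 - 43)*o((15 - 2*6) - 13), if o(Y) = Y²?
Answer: 300*I*√7 ≈ 793.73*I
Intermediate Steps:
√(-20 - 43)*o((15 - 2*6) - 13) = √(-20 - 43)*((15 - 2*6) - 13)² = √(-63)*((15 - 12) - 13)² = (3*I*√7)*(3 - 13)² = (3*I*√7)*(-10)² = (3*I*√7)*100 = 300*I*√7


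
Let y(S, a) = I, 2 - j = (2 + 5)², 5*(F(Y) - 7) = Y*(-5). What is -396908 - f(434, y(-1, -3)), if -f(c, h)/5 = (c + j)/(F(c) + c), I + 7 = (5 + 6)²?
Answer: -2776421/7 ≈ -3.9663e+5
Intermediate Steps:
F(Y) = 7 - Y (F(Y) = 7 + (Y*(-5))/5 = 7 + (-5*Y)/5 = 7 - Y)
j = -47 (j = 2 - (2 + 5)² = 2 - 1*7² = 2 - 1*49 = 2 - 49 = -47)
I = 114 (I = -7 + (5 + 6)² = -7 + 11² = -7 + 121 = 114)
y(S, a) = 114
f(c, h) = 235/7 - 5*c/7 (f(c, h) = -5*(c - 47)/((7 - c) + c) = -5*(-47 + c)/7 = -5*(-47/7 + c/7) = 235/7 - 5*c/7)
-396908 - f(434, y(-1, -3)) = -396908 - (235/7 - 5/7*434) = -396908 - (235/7 - 310) = -396908 - 1*(-1935/7) = -396908 + 1935/7 = -2776421/7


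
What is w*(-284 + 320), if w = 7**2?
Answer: 1764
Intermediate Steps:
w = 49
w*(-284 + 320) = 49*(-284 + 320) = 49*36 = 1764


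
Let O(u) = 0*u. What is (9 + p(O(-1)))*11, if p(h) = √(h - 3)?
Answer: 99 + 11*I*√3 ≈ 99.0 + 19.053*I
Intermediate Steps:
O(u) = 0
p(h) = √(-3 + h)
(9 + p(O(-1)))*11 = (9 + √(-3 + 0))*11 = (9 + √(-3))*11 = (9 + I*√3)*11 = 99 + 11*I*√3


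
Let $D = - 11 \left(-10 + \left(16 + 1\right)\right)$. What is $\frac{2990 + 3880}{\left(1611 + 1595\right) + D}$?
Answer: $\frac{2290}{1043} \approx 2.1956$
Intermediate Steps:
$D = -77$ ($D = - 11 \left(-10 + 17\right) = \left(-11\right) 7 = -77$)
$\frac{2990 + 3880}{\left(1611 + 1595\right) + D} = \frac{2990 + 3880}{\left(1611 + 1595\right) - 77} = \frac{6870}{3206 - 77} = \frac{6870}{3129} = 6870 \cdot \frac{1}{3129} = \frac{2290}{1043}$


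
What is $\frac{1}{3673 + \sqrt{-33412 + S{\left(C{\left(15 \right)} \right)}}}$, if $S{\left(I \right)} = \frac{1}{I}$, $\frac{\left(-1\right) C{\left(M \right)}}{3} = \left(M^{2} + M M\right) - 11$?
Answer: $\frac{4837341}{17811557098} - \frac{i \sqrt{57952747785}}{17811557098} \approx 0.00027158 - 1.3516 \cdot 10^{-5} i$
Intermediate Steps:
$C{\left(M \right)} = 33 - 6 M^{2}$ ($C{\left(M \right)} = - 3 \left(\left(M^{2} + M M\right) - 11\right) = - 3 \left(\left(M^{2} + M^{2}\right) - 11\right) = - 3 \left(2 M^{2} - 11\right) = - 3 \left(-11 + 2 M^{2}\right) = 33 - 6 M^{2}$)
$\frac{1}{3673 + \sqrt{-33412 + S{\left(C{\left(15 \right)} \right)}}} = \frac{1}{3673 + \sqrt{-33412 + \frac{1}{33 - 6 \cdot 15^{2}}}} = \frac{1}{3673 + \sqrt{-33412 + \frac{1}{33 - 1350}}} = \frac{1}{3673 + \sqrt{-33412 + \frac{1}{-1317}}} = \frac{1}{3673 + \sqrt{-33412 - \frac{1}{1317}}} = \frac{1}{3673 + \sqrt{- \frac{44003605}{1317}}} = \frac{1}{3673 + \frac{i \sqrt{57952747785}}{1317}}$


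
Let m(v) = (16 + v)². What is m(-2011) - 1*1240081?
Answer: 2739944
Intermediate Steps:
m(-2011) - 1*1240081 = (16 - 2011)² - 1*1240081 = (-1995)² - 1240081 = 3980025 - 1240081 = 2739944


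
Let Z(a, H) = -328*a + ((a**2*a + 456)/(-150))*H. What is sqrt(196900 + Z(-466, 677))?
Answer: 14*sqrt(524701245)/15 ≈ 21379.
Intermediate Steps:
Z(a, H) = -328*a + H*(-76/25 - a**3/150) (Z(a, H) = -328*a + ((a**3 + 456)*(-1/150))*H = -328*a + ((456 + a**3)*(-1/150))*H = -328*a + (-76/25 - a**3/150)*H = -328*a + H*(-76/25 - a**3/150))
sqrt(196900 + Z(-466, 677)) = sqrt(196900 + (-328*(-466) - 76/25*677 - 1/150*677*(-466)**3)) = sqrt(196900 + (152848 - 51452/25 - 1/150*677*(-101194696))) = sqrt(196900 + (152848 - 51452/25 + 34254404596/75)) = sqrt(196900 + 6853142768/15) = sqrt(6856096268/15) = 14*sqrt(524701245)/15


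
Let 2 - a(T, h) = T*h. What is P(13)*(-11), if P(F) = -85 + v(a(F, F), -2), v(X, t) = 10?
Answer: 825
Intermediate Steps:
a(T, h) = 2 - T*h
P(F) = -75 (P(F) = -85 + 10 = -75)
P(13)*(-11) = -75*(-11) = 825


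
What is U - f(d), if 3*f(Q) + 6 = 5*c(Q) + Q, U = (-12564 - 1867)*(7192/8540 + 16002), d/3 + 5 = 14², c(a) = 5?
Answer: -1479152845844/6405 ≈ -2.3094e+8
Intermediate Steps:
d = 573 (d = -15 + 3*14² = -15 + 3*196 = -15 + 588 = 573)
U = -493050527308/2135 (U = -14431*(7192*(1/8540) + 16002) = -14431*(1798/2135 + 16002) = -14431*34166068/2135 = -493050527308/2135 ≈ -2.3094e+8)
f(Q) = 19/3 + Q/3 (f(Q) = -2 + (5*5 + Q)/3 = -2 + (25 + Q)/3 = -2 + (25/3 + Q/3) = 19/3 + Q/3)
U - f(d) = -493050527308/2135 - (19/3 + (⅓)*573) = -493050527308/2135 - (19/3 + 191) = -493050527308/2135 - 1*592/3 = -493050527308/2135 - 592/3 = -1479152845844/6405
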